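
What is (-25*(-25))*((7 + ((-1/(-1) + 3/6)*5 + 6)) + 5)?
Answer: 31875/2 ≈ 15938.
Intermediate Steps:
(-25*(-25))*((7 + ((-1/(-1) + 3/6)*5 + 6)) + 5) = 625*((7 + ((-1*(-1) + 3*(⅙))*5 + 6)) + 5) = 625*((7 + ((1 + ½)*5 + 6)) + 5) = 625*((7 + ((3/2)*5 + 6)) + 5) = 625*((7 + (15/2 + 6)) + 5) = 625*((7 + 27/2) + 5) = 625*(41/2 + 5) = 625*(51/2) = 31875/2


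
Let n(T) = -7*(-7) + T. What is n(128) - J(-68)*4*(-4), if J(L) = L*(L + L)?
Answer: 148145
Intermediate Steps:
J(L) = 2*L² (J(L) = L*(2*L) = 2*L²)
n(T) = 49 + T
n(128) - J(-68)*4*(-4) = (49 + 128) - 2*(-68)²*4*(-4) = 177 - 2*4624*(-16) = 177 - 9248*(-16) = 177 - 1*(-147968) = 177 + 147968 = 148145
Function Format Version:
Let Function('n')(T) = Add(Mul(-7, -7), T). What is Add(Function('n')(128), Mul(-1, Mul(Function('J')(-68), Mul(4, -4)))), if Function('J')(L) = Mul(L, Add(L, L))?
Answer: 148145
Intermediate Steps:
Function('J')(L) = Mul(2, Pow(L, 2)) (Function('J')(L) = Mul(L, Mul(2, L)) = Mul(2, Pow(L, 2)))
Function('n')(T) = Add(49, T)
Add(Function('n')(128), Mul(-1, Mul(Function('J')(-68), Mul(4, -4)))) = Add(Add(49, 128), Mul(-1, Mul(Mul(2, Pow(-68, 2)), Mul(4, -4)))) = Add(177, Mul(-1, Mul(Mul(2, 4624), -16))) = Add(177, Mul(-1, Mul(9248, -16))) = Add(177, Mul(-1, -147968)) = Add(177, 147968) = 148145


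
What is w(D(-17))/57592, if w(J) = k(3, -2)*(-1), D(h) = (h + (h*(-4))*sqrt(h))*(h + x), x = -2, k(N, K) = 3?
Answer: -3/57592 ≈ -5.2091e-5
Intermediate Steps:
D(h) = (-2 + h)*(h - 4*h**(3/2)) (D(h) = (h + (h*(-4))*sqrt(h))*(h - 2) = (h + (-4*h)*sqrt(h))*(-2 + h) = (h - 4*h**(3/2))*(-2 + h) = (-2 + h)*(h - 4*h**(3/2)))
w(J) = -3 (w(J) = 3*(-1) = -3)
w(D(-17))/57592 = -3/57592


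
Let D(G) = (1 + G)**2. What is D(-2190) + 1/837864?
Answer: 4014810523945/837864 ≈ 4.7917e+6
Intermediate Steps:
D(-2190) + 1/837864 = (1 - 2190)**2 + 1/837864 = (-2189)**2 + 1/837864 = 4791721 + 1/837864 = 4014810523945/837864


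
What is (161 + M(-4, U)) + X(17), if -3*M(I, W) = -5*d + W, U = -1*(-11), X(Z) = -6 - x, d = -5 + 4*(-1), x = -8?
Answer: 433/3 ≈ 144.33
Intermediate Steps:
d = -9 (d = -5 - 4 = -9)
X(Z) = 2 (X(Z) = -6 - 1*(-8) = -6 + 8 = 2)
U = 11
M(I, W) = -15 - W/3 (M(I, W) = -(-5*(-9) + W)/3 = -(45 + W)/3 = -15 - W/3)
(161 + M(-4, U)) + X(17) = (161 + (-15 - ⅓*11)) + 2 = (161 + (-15 - 11/3)) + 2 = (161 - 56/3) + 2 = 427/3 + 2 = 433/3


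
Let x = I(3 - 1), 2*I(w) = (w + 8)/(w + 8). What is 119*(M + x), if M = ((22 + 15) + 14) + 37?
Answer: 21063/2 ≈ 10532.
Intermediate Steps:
I(w) = ½ (I(w) = ((w + 8)/(w + 8))/2 = ((8 + w)/(8 + w))/2 = (½)*1 = ½)
x = ½ ≈ 0.50000
M = 88 (M = (37 + 14) + 37 = 51 + 37 = 88)
119*(M + x) = 119*(88 + ½) = 119*(177/2) = 21063/2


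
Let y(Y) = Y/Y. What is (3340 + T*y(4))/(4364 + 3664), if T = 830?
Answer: 695/1338 ≈ 0.51943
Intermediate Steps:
y(Y) = 1
(3340 + T*y(4))/(4364 + 3664) = (3340 + 830*1)/(4364 + 3664) = (3340 + 830)/8028 = 4170*(1/8028) = 695/1338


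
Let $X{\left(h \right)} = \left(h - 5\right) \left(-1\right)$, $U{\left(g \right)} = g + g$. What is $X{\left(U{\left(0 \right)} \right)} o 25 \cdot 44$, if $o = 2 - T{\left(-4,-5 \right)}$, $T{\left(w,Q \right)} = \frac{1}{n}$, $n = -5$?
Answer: $12100$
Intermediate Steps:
$U{\left(g \right)} = 2 g$
$T{\left(w,Q \right)} = - \frac{1}{5}$ ($T{\left(w,Q \right)} = \frac{1}{-5} = - \frac{1}{5}$)
$X{\left(h \right)} = 5 - h$ ($X{\left(h \right)} = \left(-5 + h\right) \left(-1\right) = 5 - h$)
$o = \frac{11}{5}$ ($o = 2 - - \frac{1}{5} = 2 + \frac{1}{5} = \frac{11}{5} \approx 2.2$)
$X{\left(U{\left(0 \right)} \right)} o 25 \cdot 44 = \left(5 - 2 \cdot 0\right) \frac{11}{5} \cdot 25 \cdot 44 = \left(5 - 0\right) \frac{11}{5} \cdot 25 \cdot 44 = \left(5 + 0\right) \frac{11}{5} \cdot 25 \cdot 44 = 5 \cdot \frac{11}{5} \cdot 25 \cdot 44 = 11 \cdot 25 \cdot 44 = 275 \cdot 44 = 12100$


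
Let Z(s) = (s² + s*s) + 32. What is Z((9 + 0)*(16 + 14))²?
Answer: 21266972224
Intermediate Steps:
Z(s) = 32 + 2*s² (Z(s) = (s² + s²) + 32 = 2*s² + 32 = 32 + 2*s²)
Z((9 + 0)*(16 + 14))² = (32 + 2*((9 + 0)*(16 + 14))²)² = (32 + 2*(9*30)²)² = (32 + 2*270²)² = (32 + 2*72900)² = (32 + 145800)² = 145832² = 21266972224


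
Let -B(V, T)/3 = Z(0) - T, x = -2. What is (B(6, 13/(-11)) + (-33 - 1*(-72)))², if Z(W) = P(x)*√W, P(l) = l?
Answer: 152100/121 ≈ 1257.0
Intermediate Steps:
Z(W) = -2*√W
B(V, T) = 3*T (B(V, T) = -3*(-2*√0 - T) = -3*(-2*0 - T) = -3*(0 - T) = -(-3)*T = 3*T)
(B(6, 13/(-11)) + (-33 - 1*(-72)))² = (3*(13/(-11)) + (-33 - 1*(-72)))² = (3*(13*(-1/11)) + (-33 + 72))² = (3*(-13/11) + 39)² = (-39/11 + 39)² = (390/11)² = 152100/121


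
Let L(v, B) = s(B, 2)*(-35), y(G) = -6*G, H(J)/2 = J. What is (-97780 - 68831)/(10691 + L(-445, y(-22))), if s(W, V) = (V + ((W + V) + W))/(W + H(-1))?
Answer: -721981/46015 ≈ -15.690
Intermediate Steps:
H(J) = 2*J
s(W, V) = (2*V + 2*W)/(-2 + W) (s(W, V) = (V + ((W + V) + W))/(W + 2*(-1)) = (V + ((V + W) + W))/(W - 2) = (V + (V + 2*W))/(-2 + W) = (2*V + 2*W)/(-2 + W))
L(v, B) = -70*(2 + B)/(-2 + B) (L(v, B) = (2*(2 + B)/(-2 + B))*(-35) = -70*(2 + B)/(-2 + B))
(-97780 - 68831)/(10691 + L(-445, y(-22))) = (-97780 - 68831)/(10691 + 70*(-2 - (-6)*(-22))/(-2 - 6*(-22))) = -166611/(10691 + 70*(-2 - 1*132)/(-2 + 132)) = -166611/(10691 + 70*(-2 - 132)/130) = -166611/(10691 + 70*(1/130)*(-134)) = -166611/(10691 - 938/13) = -166611/138045/13 = -166611*13/138045 = -721981/46015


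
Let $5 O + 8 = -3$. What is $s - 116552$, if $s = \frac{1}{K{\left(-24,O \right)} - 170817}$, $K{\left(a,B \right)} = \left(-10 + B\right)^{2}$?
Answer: $- \frac{497292884633}{4266704} \approx -1.1655 \cdot 10^{5}$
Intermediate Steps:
$O = - \frac{11}{5}$ ($O = - \frac{8}{5} + \frac{1}{5} \left(-3\right) = - \frac{8}{5} - \frac{3}{5} = - \frac{11}{5} \approx -2.2$)
$s = - \frac{25}{4266704}$ ($s = \frac{1}{\left(-10 - \frac{11}{5}\right)^{2} - 170817} = \frac{1}{\left(- \frac{61}{5}\right)^{2} - 170817} = \frac{1}{\frac{3721}{25} - 170817} = \frac{1}{- \frac{4266704}{25}} = - \frac{25}{4266704} \approx -5.8593 \cdot 10^{-6}$)
$s - 116552 = - \frac{25}{4266704} - 116552 = - \frac{497292884633}{4266704}$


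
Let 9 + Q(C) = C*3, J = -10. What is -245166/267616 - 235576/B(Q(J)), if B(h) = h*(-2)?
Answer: -15765757441/5218512 ≈ -3021.1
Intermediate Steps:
Q(C) = -9 + 3*C (Q(C) = -9 + C*3 = -9 + 3*C)
B(h) = -2*h
-245166/267616 - 235576/B(Q(J)) = -245166/267616 - 235576*(-1/(2*(-9 + 3*(-10)))) = -245166*1/267616 - 235576*(-1/(2*(-9 - 30))) = -122583/133808 - 235576/((-2*(-39))) = -122583/133808 - 235576/78 = -122583/133808 - 235576*1/78 = -122583/133808 - 117788/39 = -15765757441/5218512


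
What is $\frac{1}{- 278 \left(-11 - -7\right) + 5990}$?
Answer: $\frac{1}{7102} \approx 0.00014081$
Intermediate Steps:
$\frac{1}{- 278 \left(-11 - -7\right) + 5990} = \frac{1}{- 278 \left(-11 + 7\right) + 5990} = \frac{1}{\left(-278\right) \left(-4\right) + 5990} = \frac{1}{1112 + 5990} = \frac{1}{7102}$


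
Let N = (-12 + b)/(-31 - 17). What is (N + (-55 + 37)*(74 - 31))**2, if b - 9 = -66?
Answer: 152794321/256 ≈ 5.9685e+5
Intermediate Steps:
b = -57 (b = 9 - 66 = -57)
N = 23/16 (N = (-12 - 57)/(-31 - 17) = -69/(-48) = -69*(-1/48) = 23/16 ≈ 1.4375)
(N + (-55 + 37)*(74 - 31))**2 = (23/16 + (-55 + 37)*(74 - 31))**2 = (23/16 - 18*43)**2 = (23/16 - 774)**2 = (-12361/16)**2 = 152794321/256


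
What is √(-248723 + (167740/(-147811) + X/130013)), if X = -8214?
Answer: I*√91855487984672471546874309/19217351543 ≈ 498.72*I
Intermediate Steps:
√(-248723 + (167740/(-147811) + X/130013)) = √(-248723 + (167740/(-147811) - 8214/130013)) = √(-248723 + (167740*(-1/147811) - 8214*1/130013)) = √(-248723 + (-167740/147811 - 8214/130013)) = √(-248723 - 23022500174/19217351543) = √(-4779820350329763/19217351543) = I*√91855487984672471546874309/19217351543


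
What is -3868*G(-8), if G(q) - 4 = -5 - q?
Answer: -27076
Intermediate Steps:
G(q) = -1 - q (G(q) = 4 + (-5 - q) = -1 - q)
-3868*G(-8) = -3868*(-1 - 1*(-8)) = -3868*(-1 + 8) = -3868*7 = -27076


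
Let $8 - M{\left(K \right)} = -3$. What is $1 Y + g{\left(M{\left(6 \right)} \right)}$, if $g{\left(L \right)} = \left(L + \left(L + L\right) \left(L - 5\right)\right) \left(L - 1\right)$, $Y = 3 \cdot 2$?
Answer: $1436$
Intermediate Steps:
$M{\left(K \right)} = 11$ ($M{\left(K \right)} = 8 - -3 = 8 + 3 = 11$)
$Y = 6$
$g{\left(L \right)} = \left(-1 + L\right) \left(L + 2 L \left(-5 + L\right)\right)$ ($g{\left(L \right)} = \left(L + 2 L \left(-5 + L\right)\right) \left(-1 + L\right) = \left(-1 + L\right) \left(L + 2 L \left(-5 + L\right)\right)$)
$1 Y + g{\left(M{\left(6 \right)} \right)} = 1 \cdot 6 + 11 \left(9 - 121 + 2 \cdot 11^{2}\right) = 6 + 11 \left(9 - 121 + 2 \cdot 121\right) = 6 + 11 \left(9 - 121 + 242\right) = 6 + 11 \cdot 130 = 6 + 1430 = 1436$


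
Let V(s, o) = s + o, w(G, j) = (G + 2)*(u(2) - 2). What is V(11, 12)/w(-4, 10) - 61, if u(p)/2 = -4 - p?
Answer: -1685/28 ≈ -60.179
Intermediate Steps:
u(p) = -8 - 2*p (u(p) = 2*(-4 - p) = -8 - 2*p)
w(G, j) = -28 - 14*G (w(G, j) = (G + 2)*((-8 - 2*2) - 2) = (2 + G)*((-8 - 4) - 2) = (2 + G)*(-12 - 2) = (2 + G)*(-14) = -28 - 14*G)
V(s, o) = o + s
V(11, 12)/w(-4, 10) - 61 = (12 + 11)/(-28 - 14*(-4)) - 61 = 23/(-28 + 56) - 61 = 23/28 - 61 = -1685/28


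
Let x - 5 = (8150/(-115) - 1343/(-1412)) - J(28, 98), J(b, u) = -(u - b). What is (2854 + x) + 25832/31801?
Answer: 2953610520965/1032769276 ≈ 2859.9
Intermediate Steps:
J(b, u) = b - u
x = 165029/32476 (x = 5 + ((8150/(-115) - 1343/(-1412)) - (28 - 1*98)) = 5 + ((8150*(-1/115) - 1343*(-1/1412)) - (28 - 98)) = 5 + ((-1630/23 + 1343/1412) - 1*(-70)) = 5 + (-2270671/32476 + 70) = 5 + 2649/32476 = 165029/32476 ≈ 5.0816)
(2854 + x) + 25832/31801 = (2854 + 165029/32476) + 25832/31801 = 92851533/32476 + 25832*(1/31801) = 92851533/32476 + 25832/31801 = 2953610520965/1032769276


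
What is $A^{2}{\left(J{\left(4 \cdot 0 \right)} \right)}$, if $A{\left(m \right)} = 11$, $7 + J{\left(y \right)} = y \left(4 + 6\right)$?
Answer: $121$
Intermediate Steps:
$J{\left(y \right)} = -7 + 10 y$ ($J{\left(y \right)} = -7 + y \left(4 + 6\right) = -7 + y 10 = -7 + 10 y$)
$A^{2}{\left(J{\left(4 \cdot 0 \right)} \right)} = 11^{2} = 121$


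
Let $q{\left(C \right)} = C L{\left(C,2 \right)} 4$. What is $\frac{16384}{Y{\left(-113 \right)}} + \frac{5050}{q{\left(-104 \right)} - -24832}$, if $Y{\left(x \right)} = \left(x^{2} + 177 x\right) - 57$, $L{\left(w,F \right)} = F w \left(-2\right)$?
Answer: $- \frac{1232655733}{540202368} \approx -2.2818$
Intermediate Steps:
$L{\left(w,F \right)} = - 2 F w$
$q{\left(C \right)} = - 16 C^{2}$ ($q{\left(C \right)} = C \left(\left(-2\right) 2 C\right) 4 = C \left(- 4 C\right) 4 = - 4 C^{2} \cdot 4 = - 16 C^{2}$)
$Y{\left(x \right)} = -57 + x^{2} + 177 x$
$\frac{16384}{Y{\left(-113 \right)}} + \frac{5050}{q{\left(-104 \right)} - -24832} = \frac{16384}{-57 + \left(-113\right)^{2} + 177 \left(-113\right)} + \frac{5050}{- 16 \left(-104\right)^{2} - -24832} = \frac{16384}{-57 + 12769 - 20001} + \frac{5050}{\left(-16\right) 10816 + 24832} = \frac{16384}{-7289} + \frac{5050}{-173056 + 24832} = 16384 \left(- \frac{1}{7289}\right) + \frac{5050}{-148224} = - \frac{16384}{7289} + 5050 \left(- \frac{1}{148224}\right) = - \frac{16384}{7289} - \frac{2525}{74112} = - \frac{1232655733}{540202368}$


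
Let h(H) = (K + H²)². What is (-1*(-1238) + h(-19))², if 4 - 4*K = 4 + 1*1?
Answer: 4418643631249/256 ≈ 1.7260e+10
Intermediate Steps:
K = -¼ (K = 1 - (4 + 1*1)/4 = 1 - (4 + 1)/4 = 1 - ¼*5 = 1 - 5/4 = -¼ ≈ -0.25000)
h(H) = (-¼ + H²)²
(-1*(-1238) + h(-19))² = (-1*(-1238) + (-1 + 4*(-19)²)²/16)² = (1238 + (-1 + 4*361)²/16)² = (1238 + (-1 + 1444)²/16)² = (1238 + (1/16)*1443²)² = (1238 + (1/16)*2082249)² = (1238 + 2082249/16)² = (2102057/16)² = 4418643631249/256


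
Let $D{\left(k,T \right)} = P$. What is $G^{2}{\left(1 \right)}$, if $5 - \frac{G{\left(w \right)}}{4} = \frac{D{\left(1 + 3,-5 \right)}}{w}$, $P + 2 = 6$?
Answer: $16$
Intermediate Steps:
$P = 4$ ($P = -2 + 6 = 4$)
$D{\left(k,T \right)} = 4$
$G{\left(w \right)} = 20 - \frac{16}{w}$ ($G{\left(w \right)} = 20 - 4 \frac{4}{w} = 20 - \frac{16}{w}$)
$G^{2}{\left(1 \right)} = \left(20 - \frac{16}{1}\right)^{2} = \left(20 - 16\right)^{2} = 4^{2} = 16$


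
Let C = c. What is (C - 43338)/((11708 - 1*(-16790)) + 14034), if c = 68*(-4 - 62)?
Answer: -23913/21266 ≈ -1.1245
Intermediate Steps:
c = -4488 (c = 68*(-66) = -4488)
C = -4488
(C - 43338)/((11708 - 1*(-16790)) + 14034) = (-4488 - 43338)/((11708 - 1*(-16790)) + 14034) = -47826/((11708 + 16790) + 14034) = -47826/(28498 + 14034) = -47826/42532 = -47826*1/42532 = -23913/21266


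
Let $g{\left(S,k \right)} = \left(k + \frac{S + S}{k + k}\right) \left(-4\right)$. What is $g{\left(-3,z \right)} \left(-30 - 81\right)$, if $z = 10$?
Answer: $\frac{21534}{5} \approx 4306.8$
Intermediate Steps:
$g{\left(S,k \right)} = - 4 k - \frac{4 S}{k}$ ($g{\left(S,k \right)} = \left(k + \frac{2 S}{2 k}\right) \left(-4\right) = \left(k + 2 S \frac{1}{2 k}\right) \left(-4\right) = \left(k + \frac{S}{k}\right) \left(-4\right) = - 4 k - \frac{4 S}{k}$)
$g{\left(-3,z \right)} \left(-30 - 81\right) = \left(\left(-4\right) 10 - - \frac{12}{10}\right) \left(-30 - 81\right) = \left(-40 - \left(-12\right) \frac{1}{10}\right) \left(-111\right) = \left(-40 + \frac{6}{5}\right) \left(-111\right) = \left(- \frac{194}{5}\right) \left(-111\right) = \frac{21534}{5}$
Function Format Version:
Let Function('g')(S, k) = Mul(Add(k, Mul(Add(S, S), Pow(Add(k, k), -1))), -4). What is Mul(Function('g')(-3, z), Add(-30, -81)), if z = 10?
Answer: Rational(21534, 5) ≈ 4306.8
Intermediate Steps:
Function('g')(S, k) = Add(Mul(-4, k), Mul(-4, S, Pow(k, -1))) (Function('g')(S, k) = Mul(Add(k, Mul(Mul(2, S), Pow(Mul(2, k), -1))), -4) = Mul(Add(k, Mul(Mul(2, S), Mul(Rational(1, 2), Pow(k, -1)))), -4) = Mul(Add(k, Mul(S, Pow(k, -1))), -4) = Add(Mul(-4, k), Mul(-4, S, Pow(k, -1))))
Mul(Function('g')(-3, z), Add(-30, -81)) = Mul(Add(Mul(-4, 10), Mul(-4, -3, Pow(10, -1))), Add(-30, -81)) = Mul(Add(-40, Mul(-4, -3, Rational(1, 10))), -111) = Mul(Add(-40, Rational(6, 5)), -111) = Mul(Rational(-194, 5), -111) = Rational(21534, 5)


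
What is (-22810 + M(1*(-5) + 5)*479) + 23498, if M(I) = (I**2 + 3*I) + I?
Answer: 688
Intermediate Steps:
M(I) = I**2 + 4*I
(-22810 + M(1*(-5) + 5)*479) + 23498 = (-22810 + ((1*(-5) + 5)*(4 + (1*(-5) + 5)))*479) + 23498 = (-22810 + ((-5 + 5)*(4 + (-5 + 5)))*479) + 23498 = (-22810 + (0*(4 + 0))*479) + 23498 = (-22810 + (0*4)*479) + 23498 = (-22810 + 0*479) + 23498 = (-22810 + 0) + 23498 = -22810 + 23498 = 688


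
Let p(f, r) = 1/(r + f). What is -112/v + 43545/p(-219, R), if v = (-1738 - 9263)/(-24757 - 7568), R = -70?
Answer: -46148586635/3667 ≈ -1.2585e+7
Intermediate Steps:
p(f, r) = 1/(f + r)
v = 3667/10775 (v = -11001/(-32325) = -11001*(-1/32325) = 3667/10775 ≈ 0.34032)
-112/v + 43545/p(-219, R) = -112/3667/10775 + 43545/(1/(-219 - 70)) = -112*10775/3667 + 43545/(1/(-289)) = -1206800/3667 + 43545/(-1/289) = -1206800/3667 + 43545*(-289) = -1206800/3667 - 12584505 = -46148586635/3667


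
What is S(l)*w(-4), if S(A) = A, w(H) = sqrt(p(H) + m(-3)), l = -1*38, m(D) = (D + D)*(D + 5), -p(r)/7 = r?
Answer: -152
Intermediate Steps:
p(r) = -7*r
m(D) = 2*D*(5 + D) (m(D) = (2*D)*(5 + D) = 2*D*(5 + D))
l = -38
w(H) = sqrt(-12 - 7*H) (w(H) = sqrt(-7*H + 2*(-3)*(5 - 3)) = sqrt(-7*H + 2*(-3)*2) = sqrt(-7*H - 12) = sqrt(-12 - 7*H))
S(l)*w(-4) = -38*sqrt(-12 - 7*(-4)) = -38*sqrt(-12 + 28) = -38*sqrt(16) = -38*4 = -152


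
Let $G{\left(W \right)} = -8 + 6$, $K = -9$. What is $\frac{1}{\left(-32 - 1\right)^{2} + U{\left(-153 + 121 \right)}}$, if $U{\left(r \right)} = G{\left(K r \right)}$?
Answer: $\frac{1}{1087} \approx 0.00091996$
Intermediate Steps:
$G{\left(W \right)} = -2$
$U{\left(r \right)} = -2$
$\frac{1}{\left(-32 - 1\right)^{2} + U{\left(-153 + 121 \right)}} = \frac{1}{\left(-32 - 1\right)^{2} - 2} = \frac{1}{\left(-33\right)^{2} - 2} = \frac{1}{1089 - 2} = \frac{1}{1087}$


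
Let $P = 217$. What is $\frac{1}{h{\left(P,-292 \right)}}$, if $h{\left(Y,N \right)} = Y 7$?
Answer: $\frac{1}{1519} \approx 0.00065833$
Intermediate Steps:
$h{\left(Y,N \right)} = 7 Y$
$\frac{1}{h{\left(P,-292 \right)}} = \frac{1}{7 \cdot 217} = \frac{1}{1519}$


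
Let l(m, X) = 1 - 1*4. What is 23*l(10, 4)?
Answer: -69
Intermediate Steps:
l(m, X) = -3 (l(m, X) = 1 - 4 = -3)
23*l(10, 4) = 23*(-3) = -69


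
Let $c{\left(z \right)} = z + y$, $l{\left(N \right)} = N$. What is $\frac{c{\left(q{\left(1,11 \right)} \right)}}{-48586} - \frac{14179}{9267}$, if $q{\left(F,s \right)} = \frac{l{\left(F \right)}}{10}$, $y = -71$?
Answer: $- \frac{6882438637}{4502464620} \approx -1.5286$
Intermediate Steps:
$q{\left(F,s \right)} = \frac{F}{10}$
$c{\left(z \right)} = -71 + z$ ($c{\left(z \right)} = z - 71 = -71 + z$)
$\frac{c{\left(q{\left(1,11 \right)} \right)}}{-48586} - \frac{14179}{9267} = \frac{-71 + \frac{1}{10} \cdot 1}{-48586} - \frac{14179}{9267} = \left(-71 + \frac{1}{10}\right) \left(- \frac{1}{48586}\right) - \frac{14179}{9267} = \left(- \frac{709}{10}\right) \left(- \frac{1}{48586}\right) - \frac{14179}{9267} = \frac{709}{485860} - \frac{14179}{9267} = - \frac{6882438637}{4502464620}$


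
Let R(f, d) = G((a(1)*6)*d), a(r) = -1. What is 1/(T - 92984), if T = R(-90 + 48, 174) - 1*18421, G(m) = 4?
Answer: -1/111401 ≈ -8.9766e-6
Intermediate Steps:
R(f, d) = 4
T = -18417 (T = 4 - 1*18421 = 4 - 18421 = -18417)
1/(T - 92984) = 1/(-18417 - 92984) = 1/(-111401) = -1/111401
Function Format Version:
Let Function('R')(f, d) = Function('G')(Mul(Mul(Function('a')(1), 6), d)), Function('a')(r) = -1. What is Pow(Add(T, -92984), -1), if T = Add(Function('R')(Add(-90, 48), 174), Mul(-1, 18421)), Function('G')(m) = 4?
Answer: Rational(-1, 111401) ≈ -8.9766e-6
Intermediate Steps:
Function('R')(f, d) = 4
T = -18417 (T = Add(4, Mul(-1, 18421)) = Add(4, -18421) = -18417)
Pow(Add(T, -92984), -1) = Pow(Add(-18417, -92984), -1) = Pow(-111401, -1) = Rational(-1, 111401)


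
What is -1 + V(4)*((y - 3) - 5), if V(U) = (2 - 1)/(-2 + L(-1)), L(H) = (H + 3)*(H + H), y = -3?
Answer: ⅚ ≈ 0.83333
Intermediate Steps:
L(H) = 2*H*(3 + H) (L(H) = (3 + H)*(2*H) = 2*H*(3 + H))
V(U) = -⅙ (V(U) = (2 - 1)/(-2 + 2*(-1)*(3 - 1)) = 1/(-2 + 2*(-1)*2) = 1/(-2 - 4) = 1/(-6) = 1*(-⅙) = -⅙)
-1 + V(4)*((y - 3) - 5) = -1 - ((-3 - 3) - 5)/6 = -1 - (-6 - 5)/6 = -1 - ⅙*(-11) = -1 + 11/6 = ⅚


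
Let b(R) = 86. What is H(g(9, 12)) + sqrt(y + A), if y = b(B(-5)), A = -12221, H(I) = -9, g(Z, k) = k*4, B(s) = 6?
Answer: -9 + I*sqrt(12135) ≈ -9.0 + 110.16*I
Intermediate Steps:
g(Z, k) = 4*k
y = 86
H(g(9, 12)) + sqrt(y + A) = -9 + sqrt(86 - 12221) = -9 + sqrt(-12135) = -9 + I*sqrt(12135)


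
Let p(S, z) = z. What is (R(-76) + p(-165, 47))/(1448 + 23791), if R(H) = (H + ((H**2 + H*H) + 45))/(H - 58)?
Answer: -1741/1127342 ≈ -0.0015443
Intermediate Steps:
R(H) = (45 + H + 2*H**2)/(-58 + H) (R(H) = (H + ((H**2 + H**2) + 45))/(-58 + H) = (H + (2*H**2 + 45))/(-58 + H) = (H + (45 + 2*H**2))/(-58 + H) = (45 + H + 2*H**2)/(-58 + H))
(R(-76) + p(-165, 47))/(1448 + 23791) = ((45 - 76 + 2*(-76)**2)/(-58 - 76) + 47)/(1448 + 23791) = ((45 - 76 + 2*5776)/(-134) + 47)/25239 = (-(45 - 76 + 11552)/134 + 47)*(1/25239) = (-1/134*11521 + 47)*(1/25239) = (-11521/134 + 47)*(1/25239) = -5223/134*1/25239 = -1741/1127342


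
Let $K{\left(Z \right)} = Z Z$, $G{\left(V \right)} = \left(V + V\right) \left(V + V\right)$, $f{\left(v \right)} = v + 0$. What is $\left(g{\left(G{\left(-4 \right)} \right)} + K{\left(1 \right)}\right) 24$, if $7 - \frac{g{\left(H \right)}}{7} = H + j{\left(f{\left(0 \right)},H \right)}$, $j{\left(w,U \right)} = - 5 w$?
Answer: $-9552$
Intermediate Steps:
$f{\left(v \right)} = v$
$G{\left(V \right)} = 4 V^{2}$ ($G{\left(V \right)} = 2 V 2 V = 4 V^{2}$)
$K{\left(Z \right)} = Z^{2}$
$g{\left(H \right)} = 49 - 7 H$ ($g{\left(H \right)} = 49 - 7 \left(H - 0\right) = 49 - 7 \left(H + 0\right) = 49 - 7 H$)
$\left(g{\left(G{\left(-4 \right)} \right)} + K{\left(1 \right)}\right) 24 = \left(\left(49 - 7 \cdot 4 \left(-4\right)^{2}\right) + 1^{2}\right) 24 = \left(\left(49 - 7 \cdot 4 \cdot 16\right) + 1\right) 24 = \left(\left(49 - 448\right) + 1\right) 24 = \left(-399 + 1\right) 24 = \left(-398\right) 24 = -9552$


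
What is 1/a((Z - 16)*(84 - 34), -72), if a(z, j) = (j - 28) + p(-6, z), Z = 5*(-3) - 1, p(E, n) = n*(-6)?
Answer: 1/9500 ≈ 0.00010526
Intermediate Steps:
p(E, n) = -6*n
Z = -16 (Z = -15 - 1 = -16)
a(z, j) = -28 + j - 6*z (a(z, j) = (j - 28) - 6*z = (-28 + j) - 6*z = -28 + j - 6*z)
1/a((Z - 16)*(84 - 34), -72) = 1/(-28 - 72 - 6*(-16 - 16)*(84 - 34)) = 1/(-28 - 72 - (-192)*50) = 1/(-28 - 72 - 6*(-1600)) = 1/(-28 - 72 + 9600) = 1/9500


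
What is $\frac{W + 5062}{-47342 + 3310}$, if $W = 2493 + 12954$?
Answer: $- \frac{20509}{44032} \approx -0.46578$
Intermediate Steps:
$W = 15447$
$\frac{W + 5062}{-47342 + 3310} = \frac{15447 + 5062}{-47342 + 3310} = \frac{20509}{-44032} = 20509 \left(- \frac{1}{44032}\right) = - \frac{20509}{44032}$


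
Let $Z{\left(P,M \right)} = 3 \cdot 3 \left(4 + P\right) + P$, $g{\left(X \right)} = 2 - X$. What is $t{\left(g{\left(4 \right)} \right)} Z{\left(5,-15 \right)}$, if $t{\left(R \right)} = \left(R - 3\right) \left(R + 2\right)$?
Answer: $0$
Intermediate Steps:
$t{\left(R \right)} = \left(-3 + R\right) \left(2 + R\right)$
$Z{\left(P,M \right)} = 36 + 10 P$ ($Z{\left(P,M \right)} = 3 \left(12 + 3 P\right) + P = \left(36 + 9 P\right) + P = 36 + 10 P$)
$t{\left(g{\left(4 \right)} \right)} Z{\left(5,-15 \right)} = \left(-6 + \left(2 - 4\right)^{2} - \left(2 - 4\right)\right) \left(36 + 10 \cdot 5\right) = \left(-6 + \left(2 - 4\right)^{2} - \left(2 - 4\right)\right) \left(36 + 50\right) = \left(-6 + \left(-2\right)^{2} - -2\right) 86 = \left(-6 + 4 + 2\right) 86 = 0 \cdot 86 = 0$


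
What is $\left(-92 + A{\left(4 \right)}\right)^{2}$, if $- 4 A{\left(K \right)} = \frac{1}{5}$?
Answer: $\frac{3389281}{400} \approx 8473.2$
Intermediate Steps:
$A{\left(K \right)} = - \frac{1}{20}$ ($A{\left(K \right)} = - \frac{1}{4 \cdot 5} = \left(- \frac{1}{4}\right) \frac{1}{5} = - \frac{1}{20}$)
$\left(-92 + A{\left(4 \right)}\right)^{2} = \left(-92 - \frac{1}{20}\right)^{2} = \left(- \frac{1841}{20}\right)^{2} = \frac{3389281}{400}$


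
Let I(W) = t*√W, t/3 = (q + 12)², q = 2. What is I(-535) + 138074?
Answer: 138074 + 588*I*√535 ≈ 1.3807e+5 + 13600.0*I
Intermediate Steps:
t = 588 (t = 3*(2 + 12)² = 3*14² = 3*196 = 588)
I(W) = 588*√W
I(-535) + 138074 = 588*√(-535) + 138074 = 588*(I*√535) + 138074 = 588*I*√535 + 138074 = 138074 + 588*I*√535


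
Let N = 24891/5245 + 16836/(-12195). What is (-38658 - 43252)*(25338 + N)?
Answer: -1770243325529350/852837 ≈ -2.0757e+9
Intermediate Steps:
N = 2869879/852837 (N = 24891*(1/5245) + 16836*(-1/12195) = 24891/5245 - 5612/4065 = 2869879/852837 ≈ 3.3651)
(-38658 - 43252)*(25338 + N) = (-38658 - 43252)*(25338 + 2869879/852837) = -81910*21612053785/852837 = -1770243325529350/852837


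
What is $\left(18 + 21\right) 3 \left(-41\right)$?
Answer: $-4797$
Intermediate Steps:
$\left(18 + 21\right) 3 \left(-41\right) = 39 \cdot 3 \left(-41\right) = 117 \left(-41\right) = -4797$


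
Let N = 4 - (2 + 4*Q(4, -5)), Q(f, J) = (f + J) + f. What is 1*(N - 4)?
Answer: -14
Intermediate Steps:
Q(f, J) = J + 2*f (Q(f, J) = (J + f) + f = J + 2*f)
N = -10 (N = 4 - (2 + 4*(-5 + 2*4)) = 4 - (2 + 4*(-5 + 8)) = 4 - (2 + 4*3) = 4 - (2 + 12) = 4 - 1*14 = 4 - 14 = -10)
1*(N - 4) = 1*(-10 - 4) = 1*(-14) = -14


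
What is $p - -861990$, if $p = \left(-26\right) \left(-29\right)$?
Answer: $862744$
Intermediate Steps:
$p = 754$
$p - -861990 = 754 - -861990 = 754 + 861990 = 862744$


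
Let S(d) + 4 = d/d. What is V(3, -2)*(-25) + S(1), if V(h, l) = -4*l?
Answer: -203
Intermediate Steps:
S(d) = -3 (S(d) = -4 + d/d = -4 + 1 = -3)
V(3, -2)*(-25) + S(1) = -4*(-2)*(-25) - 3 = 8*(-25) - 3 = -200 - 3 = -203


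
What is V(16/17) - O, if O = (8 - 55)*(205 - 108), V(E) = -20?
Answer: 4539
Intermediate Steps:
O = -4559 (O = -47*97 = -4559)
V(16/17) - O = -20 - 1*(-4559) = -20 + 4559 = 4539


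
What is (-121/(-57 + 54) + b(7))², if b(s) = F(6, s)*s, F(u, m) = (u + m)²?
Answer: 13468900/9 ≈ 1.4965e+6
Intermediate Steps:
F(u, m) = (m + u)²
b(s) = s*(6 + s)² (b(s) = (s + 6)²*s = (6 + s)²*s = s*(6 + s)²)
(-121/(-57 + 54) + b(7))² = (-121/(-57 + 54) + 7*(6 + 7)²)² = (-121/(-3) + 7*13²)² = (-121*(-⅓) + 7*169)² = (121/3 + 1183)² = (3670/3)² = 13468900/9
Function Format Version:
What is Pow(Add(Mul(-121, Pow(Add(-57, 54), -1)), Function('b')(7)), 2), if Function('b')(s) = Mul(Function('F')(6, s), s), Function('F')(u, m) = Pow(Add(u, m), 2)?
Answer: Rational(13468900, 9) ≈ 1.4965e+6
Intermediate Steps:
Function('F')(u, m) = Pow(Add(m, u), 2)
Function('b')(s) = Mul(s, Pow(Add(6, s), 2)) (Function('b')(s) = Mul(Pow(Add(s, 6), 2), s) = Mul(Pow(Add(6, s), 2), s) = Mul(s, Pow(Add(6, s), 2)))
Pow(Add(Mul(-121, Pow(Add(-57, 54), -1)), Function('b')(7)), 2) = Pow(Add(Mul(-121, Pow(Add(-57, 54), -1)), Mul(7, Pow(Add(6, 7), 2))), 2) = Pow(Add(Mul(-121, Pow(-3, -1)), Mul(7, Pow(13, 2))), 2) = Pow(Add(Mul(-121, Rational(-1, 3)), Mul(7, 169)), 2) = Pow(Add(Rational(121, 3), 1183), 2) = Pow(Rational(3670, 3), 2) = Rational(13468900, 9)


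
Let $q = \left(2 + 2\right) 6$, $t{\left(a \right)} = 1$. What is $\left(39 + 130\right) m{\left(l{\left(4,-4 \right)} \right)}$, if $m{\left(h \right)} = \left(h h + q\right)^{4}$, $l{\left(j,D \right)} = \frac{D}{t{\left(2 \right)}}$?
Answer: $432640000$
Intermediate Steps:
$l{\left(j,D \right)} = D$ ($l{\left(j,D \right)} = \frac{D}{1} = D 1 = D$)
$q = 24$ ($q = 4 \cdot 6 = 24$)
$m{\left(h \right)} = \left(24 + h^{2}\right)^{4}$ ($m{\left(h \right)} = \left(h h + 24\right)^{4} = \left(h^{2} + 24\right)^{4} = \left(24 + h^{2}\right)^{4}$)
$\left(39 + 130\right) m{\left(l{\left(4,-4 \right)} \right)} = \left(39 + 130\right) \left(24 + \left(-4\right)^{2}\right)^{4} = 169 \left(24 + 16\right)^{4} = 169 \cdot 40^{4} = 169 \cdot 2560000 = 432640000$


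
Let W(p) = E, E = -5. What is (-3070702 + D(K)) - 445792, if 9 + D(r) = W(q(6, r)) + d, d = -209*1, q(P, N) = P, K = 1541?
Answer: -3516717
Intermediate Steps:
W(p) = -5
d = -209
D(r) = -223 (D(r) = -9 + (-5 - 209) = -9 - 214 = -223)
(-3070702 + D(K)) - 445792 = (-3070702 - 223) - 445792 = -3070925 - 445792 = -3516717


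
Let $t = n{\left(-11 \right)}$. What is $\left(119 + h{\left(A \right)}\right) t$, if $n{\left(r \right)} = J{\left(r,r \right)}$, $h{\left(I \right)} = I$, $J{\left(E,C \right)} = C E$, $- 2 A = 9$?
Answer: $\frac{27709}{2} \approx 13855.0$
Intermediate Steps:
$A = - \frac{9}{2}$ ($A = \left(- \frac{1}{2}\right) 9 = - \frac{9}{2} \approx -4.5$)
$n{\left(r \right)} = r^{2}$ ($n{\left(r \right)} = r r = r^{2}$)
$t = 121$ ($t = \left(-11\right)^{2} = 121$)
$\left(119 + h{\left(A \right)}\right) t = \left(119 - \frac{9}{2}\right) 121 = \frac{229}{2} \cdot 121 = \frac{27709}{2}$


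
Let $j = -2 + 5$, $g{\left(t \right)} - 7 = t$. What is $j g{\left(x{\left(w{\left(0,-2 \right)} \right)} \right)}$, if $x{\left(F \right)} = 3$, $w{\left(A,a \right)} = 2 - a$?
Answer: $30$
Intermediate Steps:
$g{\left(t \right)} = 7 + t$
$j = 3$
$j g{\left(x{\left(w{\left(0,-2 \right)} \right)} \right)} = 3 \left(7 + 3\right) = 3 \cdot 10 = 30$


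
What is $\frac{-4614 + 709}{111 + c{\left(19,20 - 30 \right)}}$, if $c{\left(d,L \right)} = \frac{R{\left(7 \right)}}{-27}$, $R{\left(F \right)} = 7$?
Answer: $- \frac{21087}{598} \approx -35.263$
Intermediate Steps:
$c{\left(d,L \right)} = - \frac{7}{27}$ ($c{\left(d,L \right)} = \frac{7}{-27} = 7 \left(- \frac{1}{27}\right) = - \frac{7}{27}$)
$\frac{-4614 + 709}{111 + c{\left(19,20 - 30 \right)}} = \frac{-4614 + 709}{111 - \frac{7}{27}} = - \frac{3905}{\frac{2990}{27}} = \left(-3905\right) \frac{27}{2990} = - \frac{21087}{598}$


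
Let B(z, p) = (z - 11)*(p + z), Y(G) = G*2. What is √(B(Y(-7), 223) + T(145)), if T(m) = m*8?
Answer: I*√4065 ≈ 63.757*I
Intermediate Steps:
T(m) = 8*m
Y(G) = 2*G
B(z, p) = (-11 + z)*(p + z)
√(B(Y(-7), 223) + T(145)) = √(((2*(-7))² - 11*223 - 22*(-7) + 223*(2*(-7))) + 8*145) = √(((-14)² - 2453 - 11*(-14) + 223*(-14)) + 1160) = √((196 - 2453 + 154 - 3122) + 1160) = √(-5225 + 1160) = √(-4065) = I*√4065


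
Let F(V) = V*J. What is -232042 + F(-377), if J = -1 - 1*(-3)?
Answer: -232796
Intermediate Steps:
J = 2 (J = -1 + 3 = 2)
F(V) = 2*V (F(V) = V*2 = 2*V)
-232042 + F(-377) = -232042 + 2*(-377) = -232042 - 754 = -232796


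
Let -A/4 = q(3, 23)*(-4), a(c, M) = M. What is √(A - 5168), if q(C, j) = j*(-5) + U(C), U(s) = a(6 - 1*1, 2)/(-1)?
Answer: 8*I*√110 ≈ 83.905*I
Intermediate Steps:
U(s) = -2 (U(s) = 2/(-1) = 2*(-1) = -2)
q(C, j) = -2 - 5*j (q(C, j) = j*(-5) - 2 = -5*j - 2 = -2 - 5*j)
A = -1872 (A = -4*(-2 - 5*23)*(-4) = -4*(-2 - 115)*(-4) = -(-468)*(-4) = -4*468 = -1872)
√(A - 5168) = √(-1872 - 5168) = √(-7040) = 8*I*√110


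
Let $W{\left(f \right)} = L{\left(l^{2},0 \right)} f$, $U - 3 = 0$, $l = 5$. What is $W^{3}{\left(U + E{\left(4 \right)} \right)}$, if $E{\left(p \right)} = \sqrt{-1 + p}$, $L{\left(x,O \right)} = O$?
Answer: $0$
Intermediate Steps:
$U = 3$ ($U = 3 + 0 = 3$)
$W{\left(f \right)} = 0$ ($W{\left(f \right)} = 0 f = 0$)
$W^{3}{\left(U + E{\left(4 \right)} \right)} = 0^{3} = 0$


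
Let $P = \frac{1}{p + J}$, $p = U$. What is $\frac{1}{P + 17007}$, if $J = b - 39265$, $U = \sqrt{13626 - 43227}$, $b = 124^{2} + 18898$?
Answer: $\frac{424149166783}{7213504794596545} + \frac{3 i \sqrt{3289}}{7213504794596545} \approx 5.8799 \cdot 10^{-5} + 2.3851 \cdot 10^{-14} i$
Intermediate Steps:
$b = 34274$ ($b = 15376 + 18898 = 34274$)
$U = 3 i \sqrt{3289}$ ($U = \sqrt{-29601} = 3 i \sqrt{3289} \approx 172.05 i$)
$p = 3 i \sqrt{3289} \approx 172.05 i$
$J = -4991$ ($J = 34274 - 39265 = -4991$)
$P = \frac{1}{-4991 + 3 i \sqrt{3289}}$ ($P = \frac{1}{3 i \sqrt{3289} - 4991} = \frac{1}{-4991 + 3 i \sqrt{3289}} \approx -0.00020012 - 6.8986 \cdot 10^{-6} i$)
$\frac{1}{P + 17007} = \frac{1}{\left(- \frac{217}{1084334} - \frac{3 i \sqrt{3289}}{24939682}\right) + 17007} = \frac{1}{\frac{18441268121}{1084334} - \frac{3 i \sqrt{3289}}{24939682}}$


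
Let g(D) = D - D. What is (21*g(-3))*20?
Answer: 0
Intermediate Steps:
g(D) = 0
(21*g(-3))*20 = (21*0)*20 = 0*20 = 0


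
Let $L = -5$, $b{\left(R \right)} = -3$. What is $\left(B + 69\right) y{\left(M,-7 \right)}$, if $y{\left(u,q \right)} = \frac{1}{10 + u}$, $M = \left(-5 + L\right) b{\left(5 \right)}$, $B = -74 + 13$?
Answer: $\frac{1}{5} \approx 0.2$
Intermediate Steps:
$B = -61$
$M = 30$ ($M = \left(-5 - 5\right) \left(-3\right) = \left(-10\right) \left(-3\right) = 30$)
$\left(B + 69\right) y{\left(M,-7 \right)} = \frac{-61 + 69}{10 + 30} = \frac{8}{40} = 8 \cdot \frac{1}{40} = \frac{1}{5}$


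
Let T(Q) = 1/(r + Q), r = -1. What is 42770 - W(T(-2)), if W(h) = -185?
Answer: 42955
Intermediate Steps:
T(Q) = 1/(-1 + Q)
42770 - W(T(-2)) = 42770 - 1*(-185) = 42770 + 185 = 42955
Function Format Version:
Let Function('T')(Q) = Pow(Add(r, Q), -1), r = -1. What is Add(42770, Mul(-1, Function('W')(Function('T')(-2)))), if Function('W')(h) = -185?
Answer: 42955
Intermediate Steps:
Function('T')(Q) = Pow(Add(-1, Q), -1)
Add(42770, Mul(-1, Function('W')(Function('T')(-2)))) = Add(42770, Mul(-1, -185)) = Add(42770, 185) = 42955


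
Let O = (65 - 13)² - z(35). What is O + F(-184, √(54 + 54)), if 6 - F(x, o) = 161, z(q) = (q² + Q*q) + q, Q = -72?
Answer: 3809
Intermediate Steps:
z(q) = q² - 71*q (z(q) = (q² - 72*q) + q = q² - 71*q)
F(x, o) = -155 (F(x, o) = 6 - 1*161 = 6 - 161 = -155)
O = 3964 (O = (65 - 13)² - 35*(-71 + 35) = 52² - 35*(-36) = 2704 - 1*(-1260) = 2704 + 1260 = 3964)
O + F(-184, √(54 + 54)) = 3964 - 155 = 3809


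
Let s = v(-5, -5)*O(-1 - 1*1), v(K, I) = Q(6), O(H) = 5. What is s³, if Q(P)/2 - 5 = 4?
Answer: 729000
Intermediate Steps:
Q(P) = 18 (Q(P) = 10 + 2*4 = 10 + 8 = 18)
v(K, I) = 18
s = 90 (s = 18*5 = 90)
s³ = 90³ = 729000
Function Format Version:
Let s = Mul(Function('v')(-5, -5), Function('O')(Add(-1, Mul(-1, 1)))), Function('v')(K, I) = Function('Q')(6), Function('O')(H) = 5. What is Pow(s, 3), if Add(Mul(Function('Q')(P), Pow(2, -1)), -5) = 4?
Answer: 729000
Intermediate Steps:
Function('Q')(P) = 18 (Function('Q')(P) = Add(10, Mul(2, 4)) = Add(10, 8) = 18)
Function('v')(K, I) = 18
s = 90 (s = Mul(18, 5) = 90)
Pow(s, 3) = Pow(90, 3) = 729000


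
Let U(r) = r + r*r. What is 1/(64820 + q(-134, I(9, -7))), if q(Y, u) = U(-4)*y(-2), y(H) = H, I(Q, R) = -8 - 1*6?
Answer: 1/64796 ≈ 1.5433e-5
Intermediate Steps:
I(Q, R) = -14 (I(Q, R) = -8 - 6 = -14)
U(r) = r + r²
q(Y, u) = -24 (q(Y, u) = -4*(1 - 4)*(-2) = -4*(-3)*(-2) = 12*(-2) = -24)
1/(64820 + q(-134, I(9, -7))) = 1/(64820 - 24) = 1/64796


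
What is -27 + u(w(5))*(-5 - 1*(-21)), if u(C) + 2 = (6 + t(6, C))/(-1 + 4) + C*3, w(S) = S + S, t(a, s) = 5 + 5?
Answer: 1519/3 ≈ 506.33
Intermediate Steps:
t(a, s) = 10
w(S) = 2*S
u(C) = 10/3 + 3*C (u(C) = -2 + ((6 + 10)/(-1 + 4) + C*3) = -2 + (16/3 + 3*C) = 10/3 + 3*C)
-27 + u(w(5))*(-5 - 1*(-21)) = -27 + (10/3 + 3*(2*5))*(-5 - 1*(-21)) = -27 + (10/3 + 3*10)*(-5 + 21) = -27 + (10/3 + 30)*16 = -27 + (100/3)*16 = -27 + 1600/3 = 1519/3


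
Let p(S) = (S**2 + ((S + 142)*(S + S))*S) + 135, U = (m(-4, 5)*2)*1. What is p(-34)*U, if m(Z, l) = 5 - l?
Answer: 0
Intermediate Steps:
U = 0 (U = ((5 - 1*5)*2)*1 = ((5 - 5)*2)*1 = (0*2)*1 = 0*1 = 0)
p(S) = 135 + S**2 + 2*S**2*(142 + S) (p(S) = (S**2 + ((142 + S)*(2*S))*S) + 135 = (S**2 + (2*S*(142 + S))*S) + 135 = (S**2 + 2*S**2*(142 + S)) + 135 = 135 + S**2 + 2*S**2*(142 + S))
p(-34)*U = (135 + 2*(-34)**3 + 285*(-34)**2)*0 = (135 + 2*(-39304) + 285*1156)*0 = (135 - 78608 + 329460)*0 = 250987*0 = 0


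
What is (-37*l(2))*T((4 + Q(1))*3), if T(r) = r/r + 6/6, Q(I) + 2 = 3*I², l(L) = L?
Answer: -148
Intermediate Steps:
Q(I) = -2 + 3*I²
T(r) = 2 (T(r) = 1 + 6*(⅙) = 1 + 1 = 2)
(-37*l(2))*T((4 + Q(1))*3) = -37*2*2 = -74*2 = -148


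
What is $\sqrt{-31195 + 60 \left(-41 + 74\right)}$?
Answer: $i \sqrt{29215} \approx 170.92 i$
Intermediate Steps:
$\sqrt{-31195 + 60 \left(-41 + 74\right)} = \sqrt{-31195 + 60 \cdot 33} = \sqrt{-31195 + 1980} = \sqrt{-29215} = i \sqrt{29215}$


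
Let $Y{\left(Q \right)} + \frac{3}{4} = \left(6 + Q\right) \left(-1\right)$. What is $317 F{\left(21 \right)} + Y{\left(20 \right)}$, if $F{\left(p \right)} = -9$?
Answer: $- \frac{11519}{4} \approx -2879.8$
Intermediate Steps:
$Y{\left(Q \right)} = - \frac{27}{4} - Q$ ($Y{\left(Q \right)} = - \frac{3}{4} + \left(6 + Q\right) \left(-1\right) = - \frac{3}{4} - \left(6 + Q\right) = - \frac{27}{4} - Q$)
$317 F{\left(21 \right)} + Y{\left(20 \right)} = 317 \left(-9\right) - \frac{107}{4} = -2853 - \frac{107}{4} = - \frac{11519}{4}$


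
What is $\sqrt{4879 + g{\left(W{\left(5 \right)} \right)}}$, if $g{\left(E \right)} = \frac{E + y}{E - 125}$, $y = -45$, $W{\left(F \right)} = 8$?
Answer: $\frac{16 \sqrt{28990}}{39} \approx 69.852$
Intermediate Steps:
$g{\left(E \right)} = \frac{-45 + E}{-125 + E}$ ($g{\left(E \right)} = \frac{E - 45}{E - 125} = \frac{-45 + E}{-125 + E}$)
$\sqrt{4879 + g{\left(W{\left(5 \right)} \right)}} = \sqrt{4879 + \frac{-45 + 8}{-125 + 8}} = \sqrt{4879 + \frac{1}{-117} \left(-37\right)} = \sqrt{4879 - - \frac{37}{117}} = \sqrt{4879 + \frac{37}{117}} = \sqrt{\frac{570880}{117}} = \frac{16 \sqrt{28990}}{39}$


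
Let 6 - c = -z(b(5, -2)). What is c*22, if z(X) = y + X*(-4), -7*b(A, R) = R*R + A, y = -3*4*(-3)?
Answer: 7260/7 ≈ 1037.1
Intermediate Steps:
y = 36 (y = -12*(-3) = 36)
b(A, R) = -A/7 - R²/7 (b(A, R) = -(R*R + A)/7 = -(R² + A)/7 = -(A + R²)/7 = -A/7 - R²/7)
z(X) = 36 - 4*X (z(X) = 36 + X*(-4) = 36 - 4*X)
c = 330/7 (c = 6 - (-1)*(36 - 4*(-⅐*5 - ⅐*(-2)²)) = 6 - (-1)*(36 - 4*(-5/7 - ⅐*4)) = 6 - (-1)*(36 - 4*(-5/7 - 4/7)) = 6 - (-1)*(36 - 4*(-9/7)) = 6 - (-1)*(36 + 36/7) = 6 - (-1)*288/7 = 6 - 1*(-288/7) = 6 + 288/7 = 330/7 ≈ 47.143)
c*22 = (330/7)*22 = 7260/7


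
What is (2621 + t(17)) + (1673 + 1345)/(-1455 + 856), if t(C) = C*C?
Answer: 1740072/599 ≈ 2905.0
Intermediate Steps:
t(C) = C²
(2621 + t(17)) + (1673 + 1345)/(-1455 + 856) = (2621 + 17²) + (1673 + 1345)/(-1455 + 856) = (2621 + 289) + 3018/(-599) = 2910 + 3018*(-1/599) = 2910 - 3018/599 = 1740072/599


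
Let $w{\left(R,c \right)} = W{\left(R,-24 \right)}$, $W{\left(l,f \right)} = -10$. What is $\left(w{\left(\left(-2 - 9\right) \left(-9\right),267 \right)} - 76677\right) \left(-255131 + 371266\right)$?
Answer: $-8906044745$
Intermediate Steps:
$w{\left(R,c \right)} = -10$
$\left(w{\left(\left(-2 - 9\right) \left(-9\right),267 \right)} - 76677\right) \left(-255131 + 371266\right) = \left(-10 - 76677\right) \left(-255131 + 371266\right) = \left(-76687\right) 116135 = -8906044745$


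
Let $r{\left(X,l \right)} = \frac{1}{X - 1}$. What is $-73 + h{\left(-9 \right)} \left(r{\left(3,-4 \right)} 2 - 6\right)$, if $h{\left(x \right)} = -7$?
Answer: $-38$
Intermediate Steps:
$r{\left(X,l \right)} = \frac{1}{-1 + X}$
$-73 + h{\left(-9 \right)} \left(r{\left(3,-4 \right)} 2 - 6\right) = -73 - 7 \left(\frac{1}{-1 + 3} \cdot 2 - 6\right) = -73 - 7 \left(\frac{1}{2} \cdot 2 - 6\right) = -73 - 7 \left(1 - 6\right) = -73 - -35 = -73 + 35 = -38$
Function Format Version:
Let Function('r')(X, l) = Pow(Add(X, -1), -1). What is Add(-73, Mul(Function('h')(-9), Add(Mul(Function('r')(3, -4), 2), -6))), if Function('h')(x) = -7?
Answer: -38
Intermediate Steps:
Function('r')(X, l) = Pow(Add(-1, X), -1)
Add(-73, Mul(Function('h')(-9), Add(Mul(Function('r')(3, -4), 2), -6))) = Add(-73, Mul(-7, Add(Mul(Pow(Add(-1, 3), -1), 2), -6))) = Add(-73, Mul(-7, Add(Mul(Pow(2, -1), 2), -6))) = Add(-73, Mul(-7, Add(Mul(Rational(1, 2), 2), -6))) = Add(-73, Mul(-7, Add(1, -6))) = Add(-73, Mul(-7, -5)) = Add(-73, 35) = -38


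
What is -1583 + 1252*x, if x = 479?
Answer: 598125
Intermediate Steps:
-1583 + 1252*x = -1583 + 1252*479 = -1583 + 599708 = 598125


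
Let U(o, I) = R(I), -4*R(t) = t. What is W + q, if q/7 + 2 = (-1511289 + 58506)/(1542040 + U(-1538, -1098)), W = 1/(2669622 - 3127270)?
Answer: -29071528462293/1411674292592 ≈ -20.594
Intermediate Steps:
R(t) = -t/4
U(o, I) = -I/4
W = -1/457648 (W = 1/(-457648) = -1/457648 ≈ -2.1851e-6)
q = -63523768/3084629 (q = -14 + 7*((-1511289 + 58506)/(1542040 - ¼*(-1098))) = -14 + 7*(-1452783/(1542040 + 549/2)) = -14 + 7*(-1452783/3084629/2) = -14 + 7*(-1452783*2/3084629) = -14 + 7*(-2905566/3084629) = -14 - 20338962/3084629 = -63523768/3084629 ≈ -20.594)
W + q = -1/457648 - 63523768/3084629 = -29071528462293/1411674292592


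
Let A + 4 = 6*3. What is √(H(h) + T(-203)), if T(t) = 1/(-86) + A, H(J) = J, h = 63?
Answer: √569406/86 ≈ 8.7743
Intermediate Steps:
A = 14 (A = -4 + 6*3 = -4 + 18 = 14)
T(t) = 1203/86 (T(t) = 1/(-86) + 14 = -1/86 + 14 = 1203/86)
√(H(h) + T(-203)) = √(63 + 1203/86) = √(6621/86) = √569406/86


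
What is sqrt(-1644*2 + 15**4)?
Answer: sqrt(47337) ≈ 217.57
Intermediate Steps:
sqrt(-1644*2 + 15**4) = sqrt(-3288 + 50625) = sqrt(47337)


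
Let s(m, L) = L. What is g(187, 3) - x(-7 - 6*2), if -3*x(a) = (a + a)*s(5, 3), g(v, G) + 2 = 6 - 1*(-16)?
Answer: -18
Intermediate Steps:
g(v, G) = 20 (g(v, G) = -2 + (6 - 1*(-16)) = -2 + (6 + 16) = -2 + 22 = 20)
x(a) = -2*a (x(a) = -(a + a)*3/3 = -2*a*3/3 = -2*a)
g(187, 3) - x(-7 - 6*2) = 20 - (-2)*(-7 - 6*2) = 20 - (-2)*(-7 - 12) = 20 - (-2)*(-19) = 20 - 1*38 = 20 - 38 = -18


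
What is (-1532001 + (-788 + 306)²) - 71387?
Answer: -1371064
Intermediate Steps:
(-1532001 + (-788 + 306)²) - 71387 = (-1532001 + (-482)²) - 71387 = (-1532001 + 232324) - 71387 = -1299677 - 71387 = -1371064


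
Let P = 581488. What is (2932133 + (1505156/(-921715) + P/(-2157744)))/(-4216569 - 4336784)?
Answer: -364468478884602356/1063195148373109305 ≈ -0.34280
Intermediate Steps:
(2932133 + (1505156/(-921715) + P/(-2157744)))/(-4216569 - 4336784) = (2932133 + (1505156/(-921715) + 581488/(-2157744)))/(-4216569 - 4336784) = (2932133 + (1505156*(-1/921715) + 581488*(-1/2157744)))/(-8553353) = (2932133 + (-1505156/921715 - 36343/134859))*(-1/8553353) = (2932133 - 236481721249/124301563185)*(-1/8553353) = (364468478884602356/124301563185)*(-1/8553353) = -364468478884602356/1063195148373109305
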